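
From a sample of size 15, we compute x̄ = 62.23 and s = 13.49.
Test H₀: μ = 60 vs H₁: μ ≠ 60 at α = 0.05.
One-sample t-test:
H₀: μ = 60
H₁: μ ≠ 60
df = n - 1 = 14
t = (x̄ - μ₀) / (s/√n) = (62.23 - 60) / (13.49/√15) = 0.640
p-value = 0.5324

Since p-value > α = 0.05, we fail to reject H₀.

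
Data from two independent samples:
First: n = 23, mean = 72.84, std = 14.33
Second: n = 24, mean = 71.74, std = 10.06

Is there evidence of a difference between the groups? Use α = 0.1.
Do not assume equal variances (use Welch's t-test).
Welch's two-sample t-test:
H₀: μ₁ = μ₂
H₁: μ₁ ≠ μ₂
s₁²/n₁ = 14.33²/23 = 8.9282,  s₂²/n₂ = 10.06²/24 = 4.2168
SE = √(s₁²/n₁ + s₂²/n₂) = √(8.9282 + 4.2168) = 3.6256
df (Welch-Satterthwaite) = (s₁²/n₁ + s₂²/n₂)² / [(s₁²/n₁)²/(n₁-1) + (s₂²/n₂)²/(n₂-1)] ≈ 39.30
t = (x̄₁ - x̄₂) / SE = (72.84 - 71.74) / 3.6256 = 1.10 / 3.6256 = 0.303
p-value = 0.7632

Since p-value > α = 0.1, we fail to reject H₀.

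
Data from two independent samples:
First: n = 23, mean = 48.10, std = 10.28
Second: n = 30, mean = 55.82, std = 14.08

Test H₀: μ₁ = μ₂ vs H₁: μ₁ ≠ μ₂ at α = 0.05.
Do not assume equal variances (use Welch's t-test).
Welch's two-sample t-test:
H₀: μ₁ = μ₂
H₁: μ₁ ≠ μ₂
s₁²/n₁ = 10.28²/23 = 4.5947,  s₂²/n₂ = 14.08²/30 = 6.6082
SE = √(s₁²/n₁ + s₂²/n₂) = √(4.5947 + 6.6082) = 3.3471
df (Welch-Satterthwaite) = (s₁²/n₁ + s₂²/n₂)² / [(s₁²/n₁)²/(n₁-1) + (s₂²/n₂)²/(n₂-1)] ≈ 50.91
t = (x̄₁ - x̄₂) / SE = (48.10 - 55.82) / 3.3471 = -7.72 / 3.3471 = -2.306
p-value = 0.0252

Since p-value < α = 0.05, we reject H₀.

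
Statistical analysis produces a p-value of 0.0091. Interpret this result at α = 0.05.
Since p = 0.0091 < α = 0.05, reject H₀.
There is sufficient evidence to reject the null hypothesis; the result is statistically significant at the 0.05 level.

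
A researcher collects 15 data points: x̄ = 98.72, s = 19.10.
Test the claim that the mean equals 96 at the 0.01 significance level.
One-sample t-test:
H₀: μ = 96
H₁: μ ≠ 96
df = n - 1 = 14
t = (x̄ - μ₀) / (s/√n) = (98.72 - 96) / (19.10/√15) = 0.552
p-value = 0.5900

Since p-value > α = 0.01, we fail to reject H₀.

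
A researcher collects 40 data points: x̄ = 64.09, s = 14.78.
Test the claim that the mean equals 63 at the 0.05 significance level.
One-sample t-test:
H₀: μ = 63
H₁: μ ≠ 63
df = n - 1 = 39
t = (x̄ - μ₀) / (s/√n) = (64.09 - 63) / (14.78/√40) = 0.466
p-value = 0.6435

Since p-value > α = 0.05, we fail to reject H₀.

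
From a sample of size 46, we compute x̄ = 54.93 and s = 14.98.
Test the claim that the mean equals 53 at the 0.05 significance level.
One-sample t-test:
H₀: μ = 53
H₁: μ ≠ 53
df = n - 1 = 45
t = (x̄ - μ₀) / (s/√n) = (54.93 - 53) / (14.98/√46) = 0.874
p-value = 0.3869

Since p-value > α = 0.05, we fail to reject H₀.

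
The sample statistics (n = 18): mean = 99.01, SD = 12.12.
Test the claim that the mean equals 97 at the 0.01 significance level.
One-sample t-test:
H₀: μ = 97
H₁: μ ≠ 97
df = n - 1 = 17
t = (x̄ - μ₀) / (s/√n) = (99.01 - 97) / (12.12/√18) = 0.704
p-value = 0.4912

Since p-value > α = 0.01, we fail to reject H₀.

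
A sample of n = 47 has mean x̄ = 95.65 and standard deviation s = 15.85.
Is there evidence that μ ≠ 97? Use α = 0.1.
One-sample t-test:
H₀: μ = 97
H₁: μ ≠ 97
df = n - 1 = 46
t = (x̄ - μ₀) / (s/√n) = (95.65 - 97) / (15.85/√47) = -0.584
p-value = 0.5621

Since p-value > α = 0.1, we fail to reject H₀.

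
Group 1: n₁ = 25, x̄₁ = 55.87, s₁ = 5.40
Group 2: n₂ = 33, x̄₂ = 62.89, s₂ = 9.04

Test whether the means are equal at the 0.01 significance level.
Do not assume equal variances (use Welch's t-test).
Welch's two-sample t-test:
H₀: μ₁ = μ₂
H₁: μ₁ ≠ μ₂
s₁²/n₁ = 5.40²/25 = 1.1664,  s₂²/n₂ = 9.04²/33 = 2.4764
SE = √(s₁²/n₁ + s₂²/n₂) = √(1.1664 + 2.4764) = 1.9086
df (Welch-Satterthwaite) = (s₁²/n₁ + s₂²/n₂)² / [(s₁²/n₁)²/(n₁-1) + (s₂²/n₂)²/(n₂-1)] ≈ 53.44
t = (x̄₁ - x̄₂) / SE = (55.87 - 62.89) / 1.9086 = -7.02 / 1.9086 = -3.678
p-value = 0.0005

Since p-value < α = 0.01, we reject H₀.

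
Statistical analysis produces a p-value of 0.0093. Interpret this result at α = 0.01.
Since p = 0.0093 < α = 0.01, reject H₀.
There is sufficient evidence to reject the null hypothesis; the result is statistically significant at the 0.01 level.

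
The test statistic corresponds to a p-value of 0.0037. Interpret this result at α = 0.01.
Since p = 0.0037 < α = 0.01, reject H₀.
There is sufficient evidence to reject the null hypothesis; the result is statistically significant at the 0.01 level.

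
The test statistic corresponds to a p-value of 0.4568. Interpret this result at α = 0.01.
Since p = 0.4568 > α = 0.01, fail to reject H₀.
There is insufficient evidence to reject the null hypothesis; the result is not statistically significant at the 0.01 level.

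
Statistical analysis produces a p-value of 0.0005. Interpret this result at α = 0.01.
Since p = 0.0005 < α = 0.01, reject H₀.
There is sufficient evidence to reject the null hypothesis; the result is statistically significant at the 0.01 level.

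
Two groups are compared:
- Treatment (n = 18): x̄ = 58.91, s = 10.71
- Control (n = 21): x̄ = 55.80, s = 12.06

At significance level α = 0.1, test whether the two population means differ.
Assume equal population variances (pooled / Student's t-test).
Student's two-sample t-test (equal variances):
H₀: μ₁ = μ₂
H₁: μ₁ ≠ μ₂
df = n₁ + n₂ - 2 = 37
Pooled variance s_p² = [(n₁-1)s₁² + (n₂-1)s₂²] / (n₁ + n₂ - 2) = [(17)(10.71²) + (20)(12.06²)] / 37 = 131.3200
SE = √(s_p²(1/n₁ + 1/n₂)) = √(131.3200 × (1/18 + 1/21)) = 3.6809
t = (x̄₁ - x̄₂) / SE = (58.91 - 55.80) / 3.6809 = 3.11 / 3.6809 = 0.845
p-value = 0.4036

Since p-value > α = 0.1, we fail to reject H₀.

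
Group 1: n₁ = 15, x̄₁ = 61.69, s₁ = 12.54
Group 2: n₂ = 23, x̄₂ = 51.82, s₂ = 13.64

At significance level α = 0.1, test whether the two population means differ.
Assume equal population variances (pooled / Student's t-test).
Student's two-sample t-test (equal variances):
H₀: μ₁ = μ₂
H₁: μ₁ ≠ μ₂
df = n₁ + n₂ - 2 = 36
Pooled variance s_p² = [(n₁-1)s₁² + (n₂-1)s₂²] / (n₁ + n₂ - 2) = [(14)(12.54²) + (22)(13.64²)] / 36 = 174.8504
SE = √(s_p²(1/n₁ + 1/n₂)) = √(174.8504 × (1/15 + 1/23)) = 4.3885
t = (x̄₁ - x̄₂) / SE = (61.69 - 51.82) / 4.3885 = 9.87 / 4.3885 = 2.249
p-value = 0.0307

Since p-value < α = 0.1, we reject H₀.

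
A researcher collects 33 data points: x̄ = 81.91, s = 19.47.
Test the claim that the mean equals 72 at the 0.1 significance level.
One-sample t-test:
H₀: μ = 72
H₁: μ ≠ 72
df = n - 1 = 32
t = (x̄ - μ₀) / (s/√n) = (81.91 - 72) / (19.47/√33) = 2.924
p-value = 0.0063

Since p-value < α = 0.1, we reject H₀.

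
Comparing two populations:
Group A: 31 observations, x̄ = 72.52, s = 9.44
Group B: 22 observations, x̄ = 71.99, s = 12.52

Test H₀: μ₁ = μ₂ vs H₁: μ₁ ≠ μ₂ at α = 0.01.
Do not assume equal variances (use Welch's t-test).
Welch's two-sample t-test:
H₀: μ₁ = μ₂
H₁: μ₁ ≠ μ₂
s₁²/n₁ = 9.44²/31 = 2.8746,  s₂²/n₂ = 12.52²/22 = 7.1250
SE = √(s₁²/n₁ + s₂²/n₂) = √(2.8746 + 7.1250) = 3.1622
df (Welch-Satterthwaite) = (s₁²/n₁ + s₂²/n₂)² / [(s₁²/n₁)²/(n₁-1) + (s₂²/n₂)²/(n₂-1)] ≈ 37.13
t = (x̄₁ - x̄₂) / SE = (72.52 - 71.99) / 3.1622 = 0.53 / 3.1622 = 0.168
p-value = 0.8678

Since p-value > α = 0.01, we fail to reject H₀.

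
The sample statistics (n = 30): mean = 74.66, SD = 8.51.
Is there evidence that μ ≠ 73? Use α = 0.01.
One-sample t-test:
H₀: μ = 73
H₁: μ ≠ 73
df = n - 1 = 29
t = (x̄ - μ₀) / (s/√n) = (74.66 - 73) / (8.51/√30) = 1.068
p-value = 0.2941

Since p-value > α = 0.01, we fail to reject H₀.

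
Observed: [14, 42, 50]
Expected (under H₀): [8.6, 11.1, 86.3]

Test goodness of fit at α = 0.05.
Chi-square goodness of fit test:
H₀: observed counts match expected distribution
H₁: observed counts differ from expected distribution
df = k - 1 = 2
χ² = Σ(O - E)²/E
   = (14 - 8.6)²/8.6 + (42 - 11.1)²/11.1 + (50 - 86.3)²/86.3
   = 3.391 + 86.019 + 15.269
   = 104.68
p-value < 0.0001

Since p-value < α = 0.05, we reject H₀.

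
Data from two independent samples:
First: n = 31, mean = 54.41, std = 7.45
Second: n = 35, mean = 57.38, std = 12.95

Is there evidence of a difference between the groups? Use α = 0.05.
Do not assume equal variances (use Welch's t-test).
Welch's two-sample t-test:
H₀: μ₁ = μ₂
H₁: μ₁ ≠ μ₂
s₁²/n₁ = 7.45²/31 = 1.7904,  s₂²/n₂ = 12.95²/35 = 4.7915
SE = √(s₁²/n₁ + s₂²/n₂) = √(1.7904 + 4.7915) = 2.5655
df (Welch-Satterthwaite) = (s₁²/n₁ + s₂²/n₂)² / [(s₁²/n₁)²/(n₁-1) + (s₂²/n₂)²/(n₂-1)] ≈ 55.39
t = (x̄₁ - x̄₂) / SE = (54.41 - 57.38) / 2.5655 = -2.97 / 2.5655 = -1.158
p-value = 0.2520

Since p-value > α = 0.05, we fail to reject H₀.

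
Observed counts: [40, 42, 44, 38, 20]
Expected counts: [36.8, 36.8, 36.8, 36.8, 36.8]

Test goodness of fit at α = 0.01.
Chi-square goodness of fit test:
H₀: observed counts match expected distribution
H₁: observed counts differ from expected distribution
df = k - 1 = 4
χ² = Σ(O - E)²/E
   = (40 - 36.8)²/36.8 + (42 - 36.8)²/36.8 + (44 - 36.8)²/36.8 + (38 - 36.8)²/36.8 + (20 - 36.8)²/36.8
   = 0.278 + 0.735 + 1.409 + 0.039 + 7.670
   = 10.13
p-value = 0.0383

Since p-value > α = 0.01, we fail to reject H₀.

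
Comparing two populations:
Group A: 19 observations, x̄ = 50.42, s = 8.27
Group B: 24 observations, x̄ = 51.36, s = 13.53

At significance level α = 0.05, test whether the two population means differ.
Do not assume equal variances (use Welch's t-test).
Welch's two-sample t-test:
H₀: μ₁ = μ₂
H₁: μ₁ ≠ μ₂
s₁²/n₁ = 8.27²/19 = 3.5996,  s₂²/n₂ = 13.53²/24 = 7.6275
SE = √(s₁²/n₁ + s₂²/n₂) = √(3.5996 + 7.6275) = 3.3507
df (Welch-Satterthwaite) = (s₁²/n₁ + s₂²/n₂)² / [(s₁²/n₁)²/(n₁-1) + (s₂²/n₂)²/(n₂-1)] ≈ 38.79
t = (x̄₁ - x̄₂) / SE = (50.42 - 51.36) / 3.3507 = -0.94 / 3.3507 = -0.281
p-value = 0.7806

Since p-value > α = 0.05, we fail to reject H₀.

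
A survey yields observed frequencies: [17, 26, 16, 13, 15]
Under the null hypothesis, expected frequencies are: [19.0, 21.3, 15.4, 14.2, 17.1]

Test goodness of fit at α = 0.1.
Chi-square goodness of fit test:
H₀: observed counts match expected distribution
H₁: observed counts differ from expected distribution
df = k - 1 = 4
χ² = Σ(O - E)²/E
   = (17 - 19.0)²/19.0 + (26 - 21.3)²/21.3 + (16 - 15.4)²/15.4 + (13 - 14.2)²/14.2 + (15 - 17.1)²/17.1
   = 0.211 + 1.037 + 0.023 + 0.101 + 0.258
   = 1.63
p-value = 0.8033

Since p-value > α = 0.1, we fail to reject H₀.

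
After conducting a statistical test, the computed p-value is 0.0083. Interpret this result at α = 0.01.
Since p = 0.0083 < α = 0.01, reject H₀.
There is sufficient evidence to reject the null hypothesis; the result is statistically significant at the 0.01 level.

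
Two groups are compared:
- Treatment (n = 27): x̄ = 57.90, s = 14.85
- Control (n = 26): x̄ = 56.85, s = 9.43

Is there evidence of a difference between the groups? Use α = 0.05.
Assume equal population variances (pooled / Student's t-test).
Student's two-sample t-test (equal variances):
H₀: μ₁ = μ₂
H₁: μ₁ ≠ μ₂
df = n₁ + n₂ - 2 = 51
Pooled variance s_p² = [(n₁-1)s₁² + (n₂-1)s₂²] / (n₁ + n₂ - 2) = [(26)(14.85²) + (25)(9.43²)] / 51 = 156.0139
SE = √(s_p²(1/n₁ + 1/n₂)) = √(156.0139 × (1/27 + 1/26)) = 3.4320
t = (x̄₁ - x̄₂) / SE = (57.90 - 56.85) / 3.4320 = 1.05 / 3.4320 = 0.306
p-value = 0.7609

Since p-value > α = 0.05, we fail to reject H₀.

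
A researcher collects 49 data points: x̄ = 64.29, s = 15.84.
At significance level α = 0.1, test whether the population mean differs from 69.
One-sample t-test:
H₀: μ = 69
H₁: μ ≠ 69
df = n - 1 = 48
t = (x̄ - μ₀) / (s/√n) = (64.29 - 69) / (15.84/√49) = -2.081
p-value = 0.0428

Since p-value < α = 0.1, we reject H₀.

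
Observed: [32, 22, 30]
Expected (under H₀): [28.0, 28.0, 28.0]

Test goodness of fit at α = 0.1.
Chi-square goodness of fit test:
H₀: observed counts match expected distribution
H₁: observed counts differ from expected distribution
df = k - 1 = 2
χ² = Σ(O - E)²/E
   = (32 - 28.0)²/28.0 + (22 - 28.0)²/28.0 + (30 - 28.0)²/28.0
   = 0.571 + 1.286 + 0.143
   = 2.00
p-value = 0.3679

Since p-value > α = 0.1, we fail to reject H₀.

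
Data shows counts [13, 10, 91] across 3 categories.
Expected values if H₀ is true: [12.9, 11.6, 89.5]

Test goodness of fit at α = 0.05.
Chi-square goodness of fit test:
H₀: observed counts match expected distribution
H₁: observed counts differ from expected distribution
df = k - 1 = 2
χ² = Σ(O - E)²/E
   = (13 - 12.9)²/12.9 + (10 - 11.6)²/11.6 + (91 - 89.5)²/89.5
   = 0.001 + 0.221 + 0.025
   = 0.25
p-value = 0.8840

Since p-value > α = 0.05, we fail to reject H₀.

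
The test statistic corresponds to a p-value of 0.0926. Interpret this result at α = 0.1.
Since p = 0.0926 < α = 0.1, reject H₀.
There is sufficient evidence to reject the null hypothesis; the result is statistically significant at the 0.1 level.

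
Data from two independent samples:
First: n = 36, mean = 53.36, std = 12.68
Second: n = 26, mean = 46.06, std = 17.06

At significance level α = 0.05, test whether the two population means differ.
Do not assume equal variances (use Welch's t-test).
Welch's two-sample t-test:
H₀: μ₁ = μ₂
H₁: μ₁ ≠ μ₂
s₁²/n₁ = 12.68²/36 = 4.4662,  s₂²/n₂ = 17.06²/26 = 11.1940
SE = √(s₁²/n₁ + s₂²/n₂) = √(4.4662 + 11.1940) = 3.9573
df (Welch-Satterthwaite) = (s₁²/n₁ + s₂²/n₂)² / [(s₁²/n₁)²/(n₁-1) + (s₂²/n₂)²/(n₂-1)] ≈ 43.93
t = (x̄₁ - x̄₂) / SE = (53.36 - 46.06) / 3.9573 = 7.30 / 3.9573 = 1.845
p-value = 0.0718

Since p-value > α = 0.05, we fail to reject H₀.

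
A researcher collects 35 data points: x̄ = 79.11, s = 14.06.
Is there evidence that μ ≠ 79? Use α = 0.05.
One-sample t-test:
H₀: μ = 79
H₁: μ ≠ 79
df = n - 1 = 34
t = (x̄ - μ₀) / (s/√n) = (79.11 - 79) / (14.06/√35) = 0.046
p-value = 0.9634

Since p-value > α = 0.05, we fail to reject H₀.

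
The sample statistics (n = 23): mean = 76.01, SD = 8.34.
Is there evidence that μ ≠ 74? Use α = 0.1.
One-sample t-test:
H₀: μ = 74
H₁: μ ≠ 74
df = n - 1 = 22
t = (x̄ - μ₀) / (s/√n) = (76.01 - 74) / (8.34/√23) = 1.156
p-value = 0.2601

Since p-value > α = 0.1, we fail to reject H₀.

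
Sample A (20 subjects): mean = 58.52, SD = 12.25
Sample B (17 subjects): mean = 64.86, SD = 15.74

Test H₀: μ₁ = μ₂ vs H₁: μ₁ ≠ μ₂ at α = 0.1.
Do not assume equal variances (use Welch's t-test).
Welch's two-sample t-test:
H₀: μ₁ = μ₂
H₁: μ₁ ≠ μ₂
s₁²/n₁ = 12.25²/20 = 7.5031,  s₂²/n₂ = 15.74²/17 = 14.5734
SE = √(s₁²/n₁ + s₂²/n₂) = √(7.5031 + 14.5734) = 4.6986
df (Welch-Satterthwaite) = (s₁²/n₁ + s₂²/n₂)² / [(s₁²/n₁)²/(n₁-1) + (s₂²/n₂)²/(n₂-1)] ≈ 30.02
t = (x̄₁ - x̄₂) / SE = (58.52 - 64.86) / 4.6986 = -6.34 / 4.6986 = -1.349
p-value = 0.1873

Since p-value > α = 0.1, we fail to reject H₀.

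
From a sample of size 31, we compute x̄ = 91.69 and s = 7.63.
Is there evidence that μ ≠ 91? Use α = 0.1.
One-sample t-test:
H₀: μ = 91
H₁: μ ≠ 91
df = n - 1 = 30
t = (x̄ - μ₀) / (s/√n) = (91.69 - 91) / (7.63/√31) = 0.504
p-value = 0.6183

Since p-value > α = 0.1, we fail to reject H₀.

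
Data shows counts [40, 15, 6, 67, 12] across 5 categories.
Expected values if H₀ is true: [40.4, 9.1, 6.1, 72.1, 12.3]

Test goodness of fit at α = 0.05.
Chi-square goodness of fit test:
H₀: observed counts match expected distribution
H₁: observed counts differ from expected distribution
df = k - 1 = 4
χ² = Σ(O - E)²/E
   = (40 - 40.4)²/40.4 + (15 - 9.1)²/9.1 + (6 - 6.1)²/6.1 + (67 - 72.1)²/72.1 + (12 - 12.3)²/12.3
   = 0.004 + 3.825 + 0.002 + 0.361 + 0.007
   = 4.20
p-value = 0.3798

Since p-value > α = 0.05, we fail to reject H₀.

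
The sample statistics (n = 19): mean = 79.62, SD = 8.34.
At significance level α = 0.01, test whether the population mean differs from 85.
One-sample t-test:
H₀: μ = 85
H₁: μ ≠ 85
df = n - 1 = 18
t = (x̄ - μ₀) / (s/√n) = (79.62 - 85) / (8.34/√19) = -2.812
p-value = 0.0115

Since p-value > α = 0.01, we fail to reject H₀.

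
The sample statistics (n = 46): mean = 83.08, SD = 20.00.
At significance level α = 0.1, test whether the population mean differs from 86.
One-sample t-test:
H₀: μ = 86
H₁: μ ≠ 86
df = n - 1 = 45
t = (x̄ - μ₀) / (s/√n) = (83.08 - 86) / (20.00/√46) = -0.990
p-value = 0.3274

Since p-value > α = 0.1, we fail to reject H₀.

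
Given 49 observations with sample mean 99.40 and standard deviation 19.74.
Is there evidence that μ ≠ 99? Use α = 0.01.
One-sample t-test:
H₀: μ = 99
H₁: μ ≠ 99
df = n - 1 = 48
t = (x̄ - μ₀) / (s/√n) = (99.40 - 99) / (19.74/√49) = 0.142
p-value = 0.8878

Since p-value > α = 0.01, we fail to reject H₀.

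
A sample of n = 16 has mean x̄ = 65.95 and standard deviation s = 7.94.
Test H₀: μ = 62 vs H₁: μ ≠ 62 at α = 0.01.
One-sample t-test:
H₀: μ = 62
H₁: μ ≠ 62
df = n - 1 = 15
t = (x̄ - μ₀) / (s/√n) = (65.95 - 62) / (7.94/√16) = 1.990
p-value = 0.0651

Since p-value > α = 0.01, we fail to reject H₀.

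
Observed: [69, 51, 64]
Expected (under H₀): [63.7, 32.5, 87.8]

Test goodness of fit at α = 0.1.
Chi-square goodness of fit test:
H₀: observed counts match expected distribution
H₁: observed counts differ from expected distribution
df = k - 1 = 2
χ² = Σ(O - E)²/E
   = (69 - 63.7)²/63.7 + (51 - 32.5)²/32.5 + (64 - 87.8)²/87.8
   = 0.441 + 10.531 + 6.451
   = 17.42
p-value = 0.0002

Since p-value < α = 0.1, we reject H₀.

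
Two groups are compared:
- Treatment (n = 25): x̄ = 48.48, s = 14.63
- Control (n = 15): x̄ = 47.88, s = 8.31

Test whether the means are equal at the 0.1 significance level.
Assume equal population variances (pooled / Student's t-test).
Student's two-sample t-test (equal variances):
H₀: μ₁ = μ₂
H₁: μ₁ ≠ μ₂
df = n₁ + n₂ - 2 = 38
Pooled variance s_p² = [(n₁-1)s₁² + (n₂-1)s₂²] / (n₁ + n₂ - 2) = [(24)(14.63²) + (14)(8.31²)] / 38 = 160.6229
SE = √(s_p²(1/n₁ + 1/n₂)) = √(160.6229 × (1/25 + 1/15)) = 4.1392
t = (x̄₁ - x̄₂) / SE = (48.48 - 47.88) / 4.1392 = 0.60 / 4.1392 = 0.145
p-value = 0.8855

Since p-value > α = 0.1, we fail to reject H₀.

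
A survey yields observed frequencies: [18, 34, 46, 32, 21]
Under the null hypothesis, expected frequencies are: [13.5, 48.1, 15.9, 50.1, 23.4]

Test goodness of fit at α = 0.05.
Chi-square goodness of fit test:
H₀: observed counts match expected distribution
H₁: observed counts differ from expected distribution
df = k - 1 = 4
χ² = Σ(O - E)²/E
   = (18 - 13.5)²/13.5 + (34 - 48.1)²/48.1 + (46 - 15.9)²/15.9 + (32 - 50.1)²/50.1 + (21 - 23.4)²/23.4
   = 1.500 + 4.133 + 56.982 + 6.539 + 0.246
   = 69.40
p-value < 0.0001

Since p-value < α = 0.05, we reject H₀.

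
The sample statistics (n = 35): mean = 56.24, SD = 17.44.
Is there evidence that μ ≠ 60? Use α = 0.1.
One-sample t-test:
H₀: μ = 60
H₁: μ ≠ 60
df = n - 1 = 34
t = (x̄ - μ₀) / (s/√n) = (56.24 - 60) / (17.44/√35) = -1.275
p-value = 0.2108

Since p-value > α = 0.1, we fail to reject H₀.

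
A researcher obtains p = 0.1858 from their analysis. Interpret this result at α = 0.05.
Since p = 0.1858 > α = 0.05, fail to reject H₀.
There is insufficient evidence to reject the null hypothesis; the result is not statistically significant at the 0.05 level.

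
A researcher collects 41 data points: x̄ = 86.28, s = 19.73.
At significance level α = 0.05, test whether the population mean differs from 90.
One-sample t-test:
H₀: μ = 90
H₁: μ ≠ 90
df = n - 1 = 40
t = (x̄ - μ₀) / (s/√n) = (86.28 - 90) / (19.73/√41) = -1.207
p-value = 0.2344

Since p-value > α = 0.05, we fail to reject H₀.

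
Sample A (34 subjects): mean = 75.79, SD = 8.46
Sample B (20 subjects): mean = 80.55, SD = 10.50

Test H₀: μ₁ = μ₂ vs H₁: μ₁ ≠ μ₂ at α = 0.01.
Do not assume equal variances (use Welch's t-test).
Welch's two-sample t-test:
H₀: μ₁ = μ₂
H₁: μ₁ ≠ μ₂
s₁²/n₁ = 8.46²/34 = 2.1050,  s₂²/n₂ = 10.50²/20 = 5.5125
SE = √(s₁²/n₁ + s₂²/n₂) = √(2.1050 + 5.5125) = 2.7600
df (Welch-Satterthwaite) = (s₁²/n₁ + s₂²/n₂)² / [(s₁²/n₁)²/(n₁-1) + (s₂²/n₂)²/(n₂-1)] ≈ 33.47
t = (x̄₁ - x̄₂) / SE = (75.79 - 80.55) / 2.7600 = -4.76 / 2.7600 = -1.725
p-value = 0.0938

Since p-value > α = 0.01, we fail to reject H₀.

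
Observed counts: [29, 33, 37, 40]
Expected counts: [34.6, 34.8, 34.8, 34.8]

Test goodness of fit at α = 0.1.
Chi-square goodness of fit test:
H₀: observed counts match expected distribution
H₁: observed counts differ from expected distribution
df = k - 1 = 3
χ² = Σ(O - E)²/E
   = (29 - 34.6)²/34.6 + (33 - 34.8)²/34.8 + (37 - 34.8)²/34.8 + (40 - 34.8)²/34.8
   = 0.906 + 0.093 + 0.139 + 0.777
   = 1.92
p-value = 0.5901

Since p-value > α = 0.1, we fail to reject H₀.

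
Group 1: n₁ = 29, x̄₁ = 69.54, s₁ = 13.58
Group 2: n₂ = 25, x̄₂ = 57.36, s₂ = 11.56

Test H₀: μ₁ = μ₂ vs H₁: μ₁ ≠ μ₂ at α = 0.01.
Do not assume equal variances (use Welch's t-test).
Welch's two-sample t-test:
H₀: μ₁ = μ₂
H₁: μ₁ ≠ μ₂
s₁²/n₁ = 13.58²/29 = 6.3592,  s₂²/n₂ = 11.56²/25 = 5.3453
SE = √(s₁²/n₁ + s₂²/n₂) = √(6.3592 + 5.3453) = 3.4212
df (Welch-Satterthwaite) = (s₁²/n₁ + s₂²/n₂)² / [(s₁²/n₁)²/(n₁-1) + (s₂²/n₂)²/(n₂-1)] ≈ 52.00
t = (x̄₁ - x̄₂) / SE = (69.54 - 57.36) / 3.4212 = 12.18 / 3.4212 = 3.560
p-value = 0.0008

Since p-value < α = 0.01, we reject H₀.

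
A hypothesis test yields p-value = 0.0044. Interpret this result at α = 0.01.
Since p = 0.0044 < α = 0.01, reject H₀.
There is sufficient evidence to reject the null hypothesis; the result is statistically significant at the 0.01 level.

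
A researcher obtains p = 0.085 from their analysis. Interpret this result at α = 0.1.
Since p = 0.085 < α = 0.1, reject H₀.
There is sufficient evidence to reject the null hypothesis; the result is statistically significant at the 0.1 level.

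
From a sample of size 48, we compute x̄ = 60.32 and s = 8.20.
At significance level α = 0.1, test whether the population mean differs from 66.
One-sample t-test:
H₀: μ = 66
H₁: μ ≠ 66
df = n - 1 = 47
t = (x̄ - μ₀) / (s/√n) = (60.32 - 66) / (8.20/√48) = -4.799
p-value < 0.0001

Since p-value < α = 0.1, we reject H₀.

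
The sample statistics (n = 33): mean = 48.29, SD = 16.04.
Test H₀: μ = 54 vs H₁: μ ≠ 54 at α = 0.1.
One-sample t-test:
H₀: μ = 54
H₁: μ ≠ 54
df = n - 1 = 32
t = (x̄ - μ₀) / (s/√n) = (48.29 - 54) / (16.04/√33) = -2.045
p-value = 0.0492

Since p-value < α = 0.1, we reject H₀.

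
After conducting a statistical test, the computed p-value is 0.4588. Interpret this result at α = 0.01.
Since p = 0.4588 > α = 0.01, fail to reject H₀.
There is insufficient evidence to reject the null hypothesis; the result is not statistically significant at the 0.01 level.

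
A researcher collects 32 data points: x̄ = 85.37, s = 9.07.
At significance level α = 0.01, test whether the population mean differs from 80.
One-sample t-test:
H₀: μ = 80
H₁: μ ≠ 80
df = n - 1 = 31
t = (x̄ - μ₀) / (s/√n) = (85.37 - 80) / (9.07/√32) = 3.349
p-value = 0.0021

Since p-value < α = 0.01, we reject H₀.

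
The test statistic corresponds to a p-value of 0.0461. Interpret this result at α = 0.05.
Since p = 0.0461 < α = 0.05, reject H₀.
There is sufficient evidence to reject the null hypothesis; the result is statistically significant at the 0.05 level.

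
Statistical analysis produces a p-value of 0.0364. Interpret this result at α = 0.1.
Since p = 0.0364 < α = 0.1, reject H₀.
There is sufficient evidence to reject the null hypothesis; the result is statistically significant at the 0.1 level.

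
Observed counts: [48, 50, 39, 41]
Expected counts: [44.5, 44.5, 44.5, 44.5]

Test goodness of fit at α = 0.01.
Chi-square goodness of fit test:
H₀: observed counts match expected distribution
H₁: observed counts differ from expected distribution
df = k - 1 = 3
χ² = Σ(O - E)²/E
   = (48 - 44.5)²/44.5 + (50 - 44.5)²/44.5 + (39 - 44.5)²/44.5 + (41 - 44.5)²/44.5
   = 0.275 + 0.680 + 0.680 + 0.275
   = 1.91
p-value = 0.5913

Since p-value > α = 0.01, we fail to reject H₀.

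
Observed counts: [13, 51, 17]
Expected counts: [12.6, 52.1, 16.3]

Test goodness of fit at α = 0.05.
Chi-square goodness of fit test:
H₀: observed counts match expected distribution
H₁: observed counts differ from expected distribution
df = k - 1 = 2
χ² = Σ(O - E)²/E
   = (13 - 12.6)²/12.6 + (51 - 52.1)²/52.1 + (17 - 16.3)²/16.3
   = 0.013 + 0.023 + 0.030
   = 0.07
p-value = 0.9675

Since p-value > α = 0.05, we fail to reject H₀.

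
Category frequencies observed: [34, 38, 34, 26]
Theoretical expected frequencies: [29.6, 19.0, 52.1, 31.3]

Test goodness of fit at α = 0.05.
Chi-square goodness of fit test:
H₀: observed counts match expected distribution
H₁: observed counts differ from expected distribution
df = k - 1 = 3
χ² = Σ(O - E)²/E
   = (34 - 29.6)²/29.6 + (38 - 19.0)²/19.0 + (34 - 52.1)²/52.1 + (26 - 31.3)²/31.3
   = 0.654 + 19.000 + 6.288 + 0.897
   = 26.84
p-value < 0.0001

Since p-value < α = 0.05, we reject H₀.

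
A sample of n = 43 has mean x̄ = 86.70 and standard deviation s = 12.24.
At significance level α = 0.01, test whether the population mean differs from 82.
One-sample t-test:
H₀: μ = 82
H₁: μ ≠ 82
df = n - 1 = 42
t = (x̄ - μ₀) / (s/√n) = (86.70 - 82) / (12.24/√43) = 2.518
p-value = 0.0157

Since p-value > α = 0.01, we fail to reject H₀.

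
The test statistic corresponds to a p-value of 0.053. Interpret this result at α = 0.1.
Since p = 0.053 < α = 0.1, reject H₀.
There is sufficient evidence to reject the null hypothesis; the result is statistically significant at the 0.1 level.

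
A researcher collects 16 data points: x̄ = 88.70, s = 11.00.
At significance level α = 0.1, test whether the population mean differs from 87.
One-sample t-test:
H₀: μ = 87
H₁: μ ≠ 87
df = n - 1 = 15
t = (x̄ - μ₀) / (s/√n) = (88.70 - 87) / (11.00/√16) = 0.618
p-value = 0.5457

Since p-value > α = 0.1, we fail to reject H₀.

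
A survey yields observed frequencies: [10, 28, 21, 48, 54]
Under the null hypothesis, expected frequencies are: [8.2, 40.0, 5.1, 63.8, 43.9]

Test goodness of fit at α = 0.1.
Chi-square goodness of fit test:
H₀: observed counts match expected distribution
H₁: observed counts differ from expected distribution
df = k - 1 = 4
χ² = Σ(O - E)²/E
   = (10 - 8.2)²/8.2 + (28 - 40.0)²/40.0 + (21 - 5.1)²/5.1 + (48 - 63.8)²/63.8 + (54 - 43.9)²/43.9
   = 0.395 + 3.600 + 49.571 + 3.913 + 2.324
   = 59.80
p-value < 0.0001

Since p-value < α = 0.1, we reject H₀.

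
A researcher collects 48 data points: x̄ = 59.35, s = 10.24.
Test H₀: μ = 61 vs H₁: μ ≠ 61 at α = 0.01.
One-sample t-test:
H₀: μ = 61
H₁: μ ≠ 61
df = n - 1 = 47
t = (x̄ - μ₀) / (s/√n) = (59.35 - 61) / (10.24/√48) = -1.116
p-value = 0.2699

Since p-value > α = 0.01, we fail to reject H₀.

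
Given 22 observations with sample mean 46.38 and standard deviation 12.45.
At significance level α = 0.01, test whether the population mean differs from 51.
One-sample t-test:
H₀: μ = 51
H₁: μ ≠ 51
df = n - 1 = 21
t = (x̄ - μ₀) / (s/√n) = (46.38 - 51) / (12.45/√22) = -1.741
p-value = 0.0964

Since p-value > α = 0.01, we fail to reject H₀.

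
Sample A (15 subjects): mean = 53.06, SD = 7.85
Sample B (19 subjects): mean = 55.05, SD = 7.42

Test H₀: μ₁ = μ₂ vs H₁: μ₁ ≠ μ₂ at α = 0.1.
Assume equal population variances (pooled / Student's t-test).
Student's two-sample t-test (equal variances):
H₀: μ₁ = μ₂
H₁: μ₁ ≠ μ₂
df = n₁ + n₂ - 2 = 32
Pooled variance s_p² = [(n₁-1)s₁² + (n₂-1)s₂²] / (n₁ + n₂ - 2) = [(14)(7.85²) + (18)(7.42²)] / 32 = 57.9291
SE = √(s_p²(1/n₁ + 1/n₂)) = √(57.9291 × (1/15 + 1/19)) = 2.6288
t = (x̄₁ - x̄₂) / SE = (53.06 - 55.05) / 2.6288 = -1.99 / 2.6288 = -0.757
p-value = 0.4546

Since p-value > α = 0.1, we fail to reject H₀.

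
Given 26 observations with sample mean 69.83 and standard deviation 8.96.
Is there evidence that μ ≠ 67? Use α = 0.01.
One-sample t-test:
H₀: μ = 67
H₁: μ ≠ 67
df = n - 1 = 25
t = (x̄ - μ₀) / (s/√n) = (69.83 - 67) / (8.96/√26) = 1.611
p-value = 0.1198

Since p-value > α = 0.01, we fail to reject H₀.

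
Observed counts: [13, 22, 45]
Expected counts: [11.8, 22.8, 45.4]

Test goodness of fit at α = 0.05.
Chi-square goodness of fit test:
H₀: observed counts match expected distribution
H₁: observed counts differ from expected distribution
df = k - 1 = 2
χ² = Σ(O - E)²/E
   = (13 - 11.8)²/11.8 + (22 - 22.8)²/22.8 + (45 - 45.4)²/45.4
   = 0.122 + 0.028 + 0.004
   = 0.15
p-value = 0.9261

Since p-value > α = 0.05, we fail to reject H₀.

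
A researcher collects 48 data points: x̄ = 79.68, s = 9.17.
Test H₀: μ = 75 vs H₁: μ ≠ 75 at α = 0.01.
One-sample t-test:
H₀: μ = 75
H₁: μ ≠ 75
df = n - 1 = 47
t = (x̄ - μ₀) / (s/√n) = (79.68 - 75) / (9.17/√48) = 3.536
p-value = 0.0009

Since p-value < α = 0.01, we reject H₀.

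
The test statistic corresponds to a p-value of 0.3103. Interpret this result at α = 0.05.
Since p = 0.3103 > α = 0.05, fail to reject H₀.
There is insufficient evidence to reject the null hypothesis; the result is not statistically significant at the 0.05 level.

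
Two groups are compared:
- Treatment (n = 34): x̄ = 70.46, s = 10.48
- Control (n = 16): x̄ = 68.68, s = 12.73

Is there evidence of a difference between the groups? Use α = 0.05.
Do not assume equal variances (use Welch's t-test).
Welch's two-sample t-test:
H₀: μ₁ = μ₂
H₁: μ₁ ≠ μ₂
s₁²/n₁ = 10.48²/34 = 3.2303,  s₂²/n₂ = 12.73²/16 = 10.1283
SE = √(s₁²/n₁ + s₂²/n₂) = √(3.2303 + 10.1283) = 3.6549
df (Welch-Satterthwaite) = (s₁²/n₁ + s₂²/n₂)² / [(s₁²/n₁)²/(n₁-1) + (s₂²/n₂)²/(n₂-1)] ≈ 24.94
t = (x̄₁ - x̄₂) / SE = (70.46 - 68.68) / 3.6549 = 1.78 / 3.6549 = 0.487
p-value = 0.6305

Since p-value > α = 0.05, we fail to reject H₀.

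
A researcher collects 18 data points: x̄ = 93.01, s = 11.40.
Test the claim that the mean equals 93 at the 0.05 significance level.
One-sample t-test:
H₀: μ = 93
H₁: μ ≠ 93
df = n - 1 = 17
t = (x̄ - μ₀) / (s/√n) = (93.01 - 93) / (11.40/√18) = 0.004
p-value = 0.9971

Since p-value > α = 0.05, we fail to reject H₀.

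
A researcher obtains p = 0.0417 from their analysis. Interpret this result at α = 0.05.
Since p = 0.0417 < α = 0.05, reject H₀.
There is sufficient evidence to reject the null hypothesis; the result is statistically significant at the 0.05 level.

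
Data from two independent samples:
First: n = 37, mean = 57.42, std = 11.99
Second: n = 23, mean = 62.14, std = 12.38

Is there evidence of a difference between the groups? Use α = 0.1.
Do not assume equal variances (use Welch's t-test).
Welch's two-sample t-test:
H₀: μ₁ = μ₂
H₁: μ₁ ≠ μ₂
s₁²/n₁ = 11.99²/37 = 3.8854,  s₂²/n₂ = 12.38²/23 = 6.6637
SE = √(s₁²/n₁ + s₂²/n₂) = √(3.8854 + 6.6637) = 3.2479
df (Welch-Satterthwaite) = (s₁²/n₁ + s₂²/n₂)² / [(s₁²/n₁)²/(n₁-1) + (s₂²/n₂)²/(n₂-1)] ≈ 45.65
t = (x̄₁ - x̄₂) / SE = (57.42 - 62.14) / 3.2479 = -4.72 / 3.2479 = -1.453
p-value = 0.1530

Since p-value > α = 0.1, we fail to reject H₀.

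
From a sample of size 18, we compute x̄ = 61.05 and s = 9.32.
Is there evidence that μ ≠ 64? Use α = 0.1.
One-sample t-test:
H₀: μ = 64
H₁: μ ≠ 64
df = n - 1 = 17
t = (x̄ - μ₀) / (s/√n) = (61.05 - 64) / (9.32/√18) = -1.343
p-value = 0.1970

Since p-value > α = 0.1, we fail to reject H₀.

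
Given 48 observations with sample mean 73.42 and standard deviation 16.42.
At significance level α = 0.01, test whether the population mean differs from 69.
One-sample t-test:
H₀: μ = 69
H₁: μ ≠ 69
df = n - 1 = 47
t = (x̄ - μ₀) / (s/√n) = (73.42 - 69) / (16.42/√48) = 1.865
p-value = 0.0684

Since p-value > α = 0.01, we fail to reject H₀.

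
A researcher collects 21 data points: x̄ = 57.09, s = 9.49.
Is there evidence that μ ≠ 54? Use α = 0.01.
One-sample t-test:
H₀: μ = 54
H₁: μ ≠ 54
df = n - 1 = 20
t = (x̄ - μ₀) / (s/√n) = (57.09 - 54) / (9.49/√21) = 1.492
p-value = 0.1513

Since p-value > α = 0.01, we fail to reject H₀.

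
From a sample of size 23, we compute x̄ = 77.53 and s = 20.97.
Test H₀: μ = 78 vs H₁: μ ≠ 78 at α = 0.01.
One-sample t-test:
H₀: μ = 78
H₁: μ ≠ 78
df = n - 1 = 22
t = (x̄ - μ₀) / (s/√n) = (77.53 - 78) / (20.97/√23) = -0.107
p-value = 0.9154

Since p-value > α = 0.01, we fail to reject H₀.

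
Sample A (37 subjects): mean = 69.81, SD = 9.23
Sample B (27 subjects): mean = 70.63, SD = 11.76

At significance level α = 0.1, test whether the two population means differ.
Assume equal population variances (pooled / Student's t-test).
Student's two-sample t-test (equal variances):
H₀: μ₁ = μ₂
H₁: μ₁ ≠ μ₂
df = n₁ + n₂ - 2 = 62
Pooled variance s_p² = [(n₁-1)s₁² + (n₂-1)s₂²] / (n₁ + n₂ - 2) = [(36)(9.23²) + (26)(11.76²)] / 62 = 107.4626
SE = √(s_p²(1/n₁ + 1/n₂)) = √(107.4626 × (1/37 + 1/27)) = 2.6238
t = (x̄₁ - x̄₂) / SE = (69.81 - 70.63) / 2.6238 = -0.82 / 2.6238 = -0.313
p-value = 0.7557

Since p-value > α = 0.1, we fail to reject H₀.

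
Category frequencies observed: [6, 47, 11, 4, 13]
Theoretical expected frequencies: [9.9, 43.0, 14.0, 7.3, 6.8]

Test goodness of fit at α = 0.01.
Chi-square goodness of fit test:
H₀: observed counts match expected distribution
H₁: observed counts differ from expected distribution
df = k - 1 = 4
χ² = Σ(O - E)²/E
   = (6 - 9.9)²/9.9 + (47 - 43.0)²/43.0 + (11 - 14.0)²/14.0 + (4 - 7.3)²/7.3 + (13 - 6.8)²/6.8
   = 1.536 + 0.372 + 0.643 + 1.492 + 5.653
   = 9.70
p-value = 0.0459

Since p-value > α = 0.01, we fail to reject H₀.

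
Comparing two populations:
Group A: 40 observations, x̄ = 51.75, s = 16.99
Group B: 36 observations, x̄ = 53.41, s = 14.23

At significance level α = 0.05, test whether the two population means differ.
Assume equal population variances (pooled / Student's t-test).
Student's two-sample t-test (equal variances):
H₀: μ₁ = μ₂
H₁: μ₁ ≠ μ₂
df = n₁ + n₂ - 2 = 74
Pooled variance s_p² = [(n₁-1)s₁² + (n₂-1)s₂²] / (n₁ + n₂ - 2) = [(39)(16.99²) + (35)(14.23²)] / 74 = 247.9053
SE = √(s_p²(1/n₁ + 1/n₂)) = √(247.9053 × (1/40 + 1/36)) = 3.6172
t = (x̄₁ - x̄₂) / SE = (51.75 - 53.41) / 3.6172 = -1.66 / 3.6172 = -0.459
p-value = 0.6476

Since p-value > α = 0.05, we fail to reject H₀.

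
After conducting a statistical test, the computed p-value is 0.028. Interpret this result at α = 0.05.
Since p = 0.028 < α = 0.05, reject H₀.
There is sufficient evidence to reject the null hypothesis; the result is statistically significant at the 0.05 level.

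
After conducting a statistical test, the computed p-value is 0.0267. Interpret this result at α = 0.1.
Since p = 0.0267 < α = 0.1, reject H₀.
There is sufficient evidence to reject the null hypothesis; the result is statistically significant at the 0.1 level.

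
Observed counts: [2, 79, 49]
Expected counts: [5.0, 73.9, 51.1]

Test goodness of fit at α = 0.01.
Chi-square goodness of fit test:
H₀: observed counts match expected distribution
H₁: observed counts differ from expected distribution
df = k - 1 = 2
χ² = Σ(O - E)²/E
   = (2 - 5.0)²/5.0 + (79 - 73.9)²/73.9 + (49 - 51.1)²/51.1
   = 1.800 + 0.352 + 0.086
   = 2.24
p-value = 0.3266

Since p-value > α = 0.01, we fail to reject H₀.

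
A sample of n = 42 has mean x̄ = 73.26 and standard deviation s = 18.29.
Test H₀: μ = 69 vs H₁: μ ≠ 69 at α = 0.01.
One-sample t-test:
H₀: μ = 69
H₁: μ ≠ 69
df = n - 1 = 41
t = (x̄ - μ₀) / (s/√n) = (73.26 - 69) / (18.29/√42) = 1.509
p-value = 0.1389

Since p-value > α = 0.01, we fail to reject H₀.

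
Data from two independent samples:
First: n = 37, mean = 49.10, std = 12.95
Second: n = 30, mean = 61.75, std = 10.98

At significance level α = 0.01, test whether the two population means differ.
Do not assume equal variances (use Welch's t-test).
Welch's two-sample t-test:
H₀: μ₁ = μ₂
H₁: μ₁ ≠ μ₂
s₁²/n₁ = 12.95²/37 = 4.5325,  s₂²/n₂ = 10.98²/30 = 4.0187
SE = √(s₁²/n₁ + s₂²/n₂) = √(4.5325 + 4.0187) = 2.9242
df (Welch-Satterthwaite) = (s₁²/n₁ + s₂²/n₂)² / [(s₁²/n₁)²/(n₁-1) + (s₂²/n₂)²/(n₂-1)] ≈ 64.85
t = (x̄₁ - x̄₂) / SE = (49.10 - 61.75) / 2.9242 = -12.65 / 2.9242 = -4.326
p-value = 0.0001

Since p-value < α = 0.01, we reject H₀.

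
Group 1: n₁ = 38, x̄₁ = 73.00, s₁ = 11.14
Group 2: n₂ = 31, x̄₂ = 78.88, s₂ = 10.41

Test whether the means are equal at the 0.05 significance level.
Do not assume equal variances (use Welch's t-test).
Welch's two-sample t-test:
H₀: μ₁ = μ₂
H₁: μ₁ ≠ μ₂
s₁²/n₁ = 11.14²/38 = 3.2658,  s₂²/n₂ = 10.41²/31 = 3.4957
SE = √(s₁²/n₁ + s₂²/n₂) = √(3.2658 + 3.4957) = 2.6003
df (Welch-Satterthwaite) = (s₁²/n₁ + s₂²/n₂)² / [(s₁²/n₁)²/(n₁-1) + (s₂²/n₂)²/(n₂-1)] ≈ 65.73
t = (x̄₁ - x̄₂) / SE = (73.00 - 78.88) / 2.6003 = -5.88 / 2.6003 = -2.261
p-value = 0.0271

Since p-value < α = 0.05, we reject H₀.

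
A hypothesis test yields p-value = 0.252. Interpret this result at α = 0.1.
Since p = 0.252 > α = 0.1, fail to reject H₀.
There is insufficient evidence to reject the null hypothesis; the result is not statistically significant at the 0.1 level.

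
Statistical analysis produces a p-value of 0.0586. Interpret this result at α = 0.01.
Since p = 0.0586 > α = 0.01, fail to reject H₀.
There is insufficient evidence to reject the null hypothesis; the result is not statistically significant at the 0.01 level.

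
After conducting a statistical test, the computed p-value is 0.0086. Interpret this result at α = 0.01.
Since p = 0.0086 < α = 0.01, reject H₀.
There is sufficient evidence to reject the null hypothesis; the result is statistically significant at the 0.01 level.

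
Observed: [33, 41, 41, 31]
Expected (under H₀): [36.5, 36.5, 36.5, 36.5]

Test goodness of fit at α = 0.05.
Chi-square goodness of fit test:
H₀: observed counts match expected distribution
H₁: observed counts differ from expected distribution
df = k - 1 = 3
χ² = Σ(O - E)²/E
   = (33 - 36.5)²/36.5 + (41 - 36.5)²/36.5 + (41 - 36.5)²/36.5 + (31 - 36.5)²/36.5
   = 0.336 + 0.555 + 0.555 + 0.829
   = 2.27
p-value = 0.5175

Since p-value > α = 0.05, we fail to reject H₀.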